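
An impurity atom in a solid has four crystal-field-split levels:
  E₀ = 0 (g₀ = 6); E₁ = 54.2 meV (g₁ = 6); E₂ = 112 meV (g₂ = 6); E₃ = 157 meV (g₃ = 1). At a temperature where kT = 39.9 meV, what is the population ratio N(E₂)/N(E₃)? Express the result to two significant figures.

19

n₂/n₃ = (g₂/g₃) exp[−(E₂−E₃)/kT] = (6/1) × exp(−(-45 meV)/(39.9 meV)) = (6/1) × exp(1.128) = 19.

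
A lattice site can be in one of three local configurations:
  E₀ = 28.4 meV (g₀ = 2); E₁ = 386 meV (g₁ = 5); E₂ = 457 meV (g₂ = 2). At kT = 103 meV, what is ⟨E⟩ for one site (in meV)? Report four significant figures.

59.91 meV

Eᵢ/kT = 0.275728, 3.74757, 4.43689.
Z = Σ gᵢe^(−Eᵢ/kT) = 2·e^(−0.275728) + 5·e^(−3.74757) + 2·e^(−4.43689) = 1.51804 + 0.117875 + 0.0236654 = 1.65958.
⟨E⟩ = Σ Eᵢ gᵢe^(−Eᵢ/kT) / Z = (28.4·1.51804 + 386·0.117875 + 457·0.0236654) / 1.65958 = 59.91 meV.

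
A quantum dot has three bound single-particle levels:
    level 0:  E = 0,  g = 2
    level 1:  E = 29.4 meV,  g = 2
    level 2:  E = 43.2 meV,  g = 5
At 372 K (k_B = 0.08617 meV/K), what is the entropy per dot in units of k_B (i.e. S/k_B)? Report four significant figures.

2.017

k_BT = 0.08617 × 372 K = 32.0552 meV.
Eᵢ/kT = 0, 0.917168, 1.34768.
Z = Σ gᵢe^(−Eᵢ/kT) = 2·e^(−0) + 2·e^(−0.917168) + 5·e^(−1.34768) = 2.00000 + 0.799298 + 1.29921 = 4.09851.
⟨E⟩ = Σ EᵢPᵢ = 19.4278 meV.
S/k_B = ln Z + ⟨E⟩/kT = ln(4.09851) + 19.4278/32.0552 = 1.41062 + 0.606073 = 2.017.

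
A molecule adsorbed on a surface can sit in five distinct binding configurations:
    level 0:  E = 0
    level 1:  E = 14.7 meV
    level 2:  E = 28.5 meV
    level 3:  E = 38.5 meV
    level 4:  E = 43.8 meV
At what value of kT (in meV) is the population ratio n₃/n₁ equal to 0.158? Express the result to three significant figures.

n₃/n₁ = exp[−(E₃−E₁)/kT] = 0.158.
⇒ (E₃−E₁)/kT = ln(1/0.158) = ln(6.3291) = 1.8452.
kT = 23.8 meV / 1.8452 = 12.9 meV.

12.9 meV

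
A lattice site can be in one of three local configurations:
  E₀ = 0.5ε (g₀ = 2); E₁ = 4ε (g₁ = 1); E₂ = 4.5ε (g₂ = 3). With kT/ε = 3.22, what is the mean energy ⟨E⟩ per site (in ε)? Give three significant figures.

Eᵢ/kT = 0.15528, 1.2422, 1.3975.
Z = Σ gᵢe^(−Eᵢ/kT) = 2·e^(−0.15528) + 1·e^(−1.2422) + 3·e^(−1.3975) = 1.7124 + 0.28875 + 0.74164 = 2.7428.
⟨E⟩ = Σ Eᵢ gᵢe^(−Eᵢ/kT) / Z = (0.5·1.7124 + 4·0.28875 + 4.5·0.74164) / 2.7428 = 1.95 ε.

1.95 ε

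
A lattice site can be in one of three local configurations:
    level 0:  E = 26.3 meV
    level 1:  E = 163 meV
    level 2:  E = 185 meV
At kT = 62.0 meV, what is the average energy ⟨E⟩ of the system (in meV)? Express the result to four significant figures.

49.33 meV

Eᵢ/kT = 0.424194, 2.62903, 2.98387.
Z = Σ e^(−Eᵢ/kT) = e^(−0.424194) + e^(−2.62903) + e^(−2.98387) = 0.654297 + 0.0721484 + 0.0505966 = 0.777042.
⟨E⟩ = Σ Eᵢ e^(−Eᵢ/kT) / Z = (26.3·0.654297 + 163·0.0721484 + 185·0.0505966) / 0.777042 = 49.33 meV.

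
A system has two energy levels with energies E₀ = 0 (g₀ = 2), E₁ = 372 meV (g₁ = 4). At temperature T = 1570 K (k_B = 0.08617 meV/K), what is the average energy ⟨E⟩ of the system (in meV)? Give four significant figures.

42.18 meV

k_BT = 0.08617 × 1570 K = 135.287 meV.
Eᵢ/kT = 0, 2.74971.
Z = Σ gᵢe^(−Eᵢ/kT) = 2·e^(−0) + 4·e^(−2.74971) = 2.00000 + 0.255786 = 2.25579.
⟨E⟩ = Σ Eᵢ gᵢe^(−Eᵢ/kT) / Z = (0·2.00000 + 372·0.255786) / 2.25579 = 42.18 meV.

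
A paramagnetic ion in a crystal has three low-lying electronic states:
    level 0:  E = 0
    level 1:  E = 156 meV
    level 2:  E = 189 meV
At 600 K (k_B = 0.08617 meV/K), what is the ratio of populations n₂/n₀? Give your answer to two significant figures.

k_BT = 0.08617 × 600 K = 51.70 meV.
n₂/n₀ = exp[−(E₂−E₀)/kT] = exp(−(189 meV)/(51.70 meV)) = exp(-3.656) = 0.026.

0.026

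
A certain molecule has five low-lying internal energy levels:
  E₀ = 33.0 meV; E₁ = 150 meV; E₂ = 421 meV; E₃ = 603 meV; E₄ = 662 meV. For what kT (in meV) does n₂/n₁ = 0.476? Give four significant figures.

365.1 meV

n₂/n₁ = exp[−(E₂−E₁)/kT] = 0.476.
⇒ (E₂−E₁)/kT = ln(1/0.476) = ln(2.10084) = 0.742337.
kT = 271 meV / 0.742337 = 365.1 meV.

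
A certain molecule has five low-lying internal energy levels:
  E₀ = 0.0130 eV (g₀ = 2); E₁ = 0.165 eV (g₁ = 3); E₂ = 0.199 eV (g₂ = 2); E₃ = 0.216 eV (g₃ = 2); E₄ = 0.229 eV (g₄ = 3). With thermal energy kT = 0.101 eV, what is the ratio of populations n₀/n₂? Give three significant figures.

6.31

n₀/n₂ = (g₀/g₂) exp[−(E₀−E₂)/kT] = (2/2) × exp(−(-0.1860 eV)/(0.101 eV)) = (2/2) × exp(1.8416) = 6.31.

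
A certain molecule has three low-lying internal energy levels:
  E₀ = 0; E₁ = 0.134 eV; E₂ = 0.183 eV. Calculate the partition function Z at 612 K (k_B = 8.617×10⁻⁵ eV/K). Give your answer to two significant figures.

Z = 1.1

k_BT = 8.617×10⁻⁵ × 612 K = 0.05274 eV.
Eᵢ/kT = 0, 2.541, 3.470.
Z = Σ e^(−Eᵢ/kT) = e^(−0) + e^(−2.541) + e^(−3.470) = 1.000 + 0.07879 + 0.03112 = 1.110.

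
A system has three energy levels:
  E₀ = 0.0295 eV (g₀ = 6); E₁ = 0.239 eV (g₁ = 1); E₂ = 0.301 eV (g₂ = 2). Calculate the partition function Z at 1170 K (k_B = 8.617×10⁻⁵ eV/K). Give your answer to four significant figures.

k_BT = 8.617×10⁻⁵ × 1170 K = 0.100819 eV.
Eᵢ/kT = 0.292604, 2.37058, 2.98555.
Z = Σ gᵢe^(−Eᵢ/kT) = 6·e^(−0.292604) + 1·e^(−2.37058) + 2·e^(−2.98555) = 4.47791 + 0.0934265 + 0.101023 = 4.67236.

Z = 4.672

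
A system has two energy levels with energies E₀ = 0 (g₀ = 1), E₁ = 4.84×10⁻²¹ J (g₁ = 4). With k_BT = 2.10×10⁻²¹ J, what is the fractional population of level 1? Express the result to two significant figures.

0.29

Eᵢ/kT = 0, 2.305.
Z = Σ gᵢe^(−Eᵢ/kT) = 1·e^(−0) + 4·e^(−2.305) = 1.000 + 0.3990 = 1.399.
P₁ = g₁ e^(−E₁/kT) / Z = 0.3990/1.399 = 0.29.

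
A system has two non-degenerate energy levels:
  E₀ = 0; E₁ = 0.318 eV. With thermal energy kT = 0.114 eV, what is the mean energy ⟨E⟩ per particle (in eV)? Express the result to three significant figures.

Eᵢ/kT = 0, 2.7895.
Z = Σ e^(−Eᵢ/kT) = e^(−0) + e^(−2.7895) = 1.0000 + 0.061452 = 1.0615.
⟨E⟩ = Σ Eᵢ e^(−Eᵢ/kT) / Z = (0·1.0000 + 0.318·0.061452) / 1.0615 = 0.0184 eV.

0.0184 eV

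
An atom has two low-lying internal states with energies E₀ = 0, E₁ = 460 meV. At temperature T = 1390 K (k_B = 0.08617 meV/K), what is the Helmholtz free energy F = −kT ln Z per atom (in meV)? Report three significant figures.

k_BT = 0.08617 × 1390 K = 119.78 meV.
Eᵢ/kT = 0, 3.8404.
Z = Σ e^(−Eᵢ/kT) = e^(−0) + e^(−3.8404) = 1.0000 + 0.021485 = 1.0215.
F = −kT ln Z = −119.78 × ln(1.0215) = −119.78 × 0.021272 = -2.55 meV.

-2.55 meV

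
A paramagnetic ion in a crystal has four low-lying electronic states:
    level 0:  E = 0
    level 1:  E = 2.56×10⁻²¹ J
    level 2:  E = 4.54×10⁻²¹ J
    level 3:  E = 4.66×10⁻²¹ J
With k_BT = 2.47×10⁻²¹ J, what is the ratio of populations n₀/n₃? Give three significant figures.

n₀/n₃ = exp[−(E₀−E₃)/kT] = exp(−(-4.66 ×10⁻²¹ J)/(2.47 ×10⁻²¹ J)) = exp(1.8866) = 6.60.

6.60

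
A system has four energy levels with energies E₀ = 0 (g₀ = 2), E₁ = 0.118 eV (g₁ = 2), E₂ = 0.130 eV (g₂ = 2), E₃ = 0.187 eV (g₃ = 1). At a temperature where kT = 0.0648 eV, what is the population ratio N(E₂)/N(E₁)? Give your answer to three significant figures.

0.831

n₂/n₁ = (g₂/g₁) exp[−(E₂−E₁)/kT] = (2/2) × exp(−(0.012 eV)/(0.0648 eV)) = (2/2) × exp(-0.18519) = 0.831.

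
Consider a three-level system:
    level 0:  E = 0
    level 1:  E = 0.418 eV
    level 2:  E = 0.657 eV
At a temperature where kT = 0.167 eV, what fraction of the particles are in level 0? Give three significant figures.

Eᵢ/kT = 0, 2.5030, 3.9341.
Z = Σ e^(−Eᵢ/kT) = e^(−0) + e^(−2.5030) + e^(−3.9341) = 1.0000 + 0.081839 + 0.019563 = 1.1014.
P₀ = e^(−E₀/kT) / Z = 1.0000/1.1014 = 0.908.

0.908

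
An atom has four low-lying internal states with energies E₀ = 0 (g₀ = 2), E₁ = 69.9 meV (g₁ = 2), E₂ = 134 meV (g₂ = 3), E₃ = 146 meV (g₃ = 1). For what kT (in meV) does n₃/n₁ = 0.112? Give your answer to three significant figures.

n₃/n₁ = (g₃/g₁) exp[−(E₃−E₁)/kT] = 0.112.
⇒ (E₃−E₁)/kT = ln((1/2)/0.112) = ln(4.4643) = 1.4961.
kT = 76.1 meV / 1.4961 = 50.9 meV.

50.9 meV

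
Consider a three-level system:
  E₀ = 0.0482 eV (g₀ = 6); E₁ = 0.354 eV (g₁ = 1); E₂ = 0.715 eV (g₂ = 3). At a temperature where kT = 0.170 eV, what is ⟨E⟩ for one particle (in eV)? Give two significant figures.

Eᵢ/kT = 0.2835, 2.082, 4.206.
Z = Σ gᵢe^(−Eᵢ/kT) = 6·e^(−0.2835) + 1·e^(−2.082) + 3·e^(−4.206) = 4.519 + 0.1247 + 0.04472 = 4.688.
⟨E⟩ = Σ Eᵢ gᵢe^(−Eᵢ/kT) / Z = (0.0482·4.519 + 0.354·0.1247 + 0.715·0.04472) / 4.688 = 0.063 eV.

0.063 eV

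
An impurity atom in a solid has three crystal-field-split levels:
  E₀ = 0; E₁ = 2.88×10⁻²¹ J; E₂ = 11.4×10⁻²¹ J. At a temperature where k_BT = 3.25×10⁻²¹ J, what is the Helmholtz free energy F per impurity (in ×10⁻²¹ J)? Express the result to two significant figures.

-1.2 ×10⁻²¹ J

Eᵢ/kT = 0, 0.8862, 3.508.
Z = Σ e^(−Eᵢ/kT) = e^(−0) + e^(−0.8862) + e^(−3.508) = 1.000 + 0.4122 + 0.02996 = 1.442.
F = −kT ln Z = −3.25 × ln(1.442) = −3.25 × 0.3660 = -1.2 ×10⁻²¹ J.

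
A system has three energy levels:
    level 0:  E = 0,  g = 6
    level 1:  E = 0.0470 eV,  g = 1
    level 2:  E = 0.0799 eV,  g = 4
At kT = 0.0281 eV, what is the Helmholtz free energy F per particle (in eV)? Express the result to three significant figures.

Eᵢ/kT = 0, 1.6726, 2.8434.
Z = Σ gᵢe^(−Eᵢ/kT) = 6·e^(−0) + 1·e^(−1.6726) + 4·e^(−2.8434) = 6.0000 + 0.18776 + 0.23291 = 6.4207.
F = −kT ln Z = −0.0281 × ln(6.4207) = −0.0281 × 1.8595 = -0.0523 eV.

-0.0523 eV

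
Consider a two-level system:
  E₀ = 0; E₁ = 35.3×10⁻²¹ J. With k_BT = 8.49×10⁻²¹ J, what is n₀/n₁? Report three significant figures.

n₀/n₁ = exp[−(E₀−E₁)/kT] = exp(−(-35.3 ×10⁻²¹ J)/(8.49 ×10⁻²¹ J)) = exp(4.1578) = 63.9.

63.9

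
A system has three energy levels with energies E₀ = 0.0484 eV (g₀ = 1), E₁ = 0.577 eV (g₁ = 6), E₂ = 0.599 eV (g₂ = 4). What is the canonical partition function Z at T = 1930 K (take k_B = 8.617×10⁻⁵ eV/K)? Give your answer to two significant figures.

k_BT = 8.617×10⁻⁵ × 1930 K = 0.1663 eV.
Eᵢ/kT = 0.2910, 3.470, 3.602.
Z = Σ gᵢe^(−Eᵢ/kT) = 1·e^(−0.2910) + 6·e^(−3.470) + 4·e^(−3.602) = 0.7475 + 0.1867 + 0.1091 = 1.043.

Z = 1.0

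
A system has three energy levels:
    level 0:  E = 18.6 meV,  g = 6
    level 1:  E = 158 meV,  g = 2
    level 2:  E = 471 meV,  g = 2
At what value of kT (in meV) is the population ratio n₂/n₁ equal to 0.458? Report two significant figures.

n₂/n₁ = (g₂/g₁) exp[−(E₂−E₁)/kT] = 0.458.
⇒ (E₂−E₁)/kT = ln((2/2)/0.458) = ln(2.183) = 0.7807.
kT = 313 meV / 0.7807 = 400 meV.

400 meV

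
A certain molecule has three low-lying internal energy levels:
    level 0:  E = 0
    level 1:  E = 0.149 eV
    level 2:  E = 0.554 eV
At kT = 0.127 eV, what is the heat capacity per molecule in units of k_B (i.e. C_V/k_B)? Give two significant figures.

0.41

Eᵢ/kT = 0, 1.173, 4.362.
Z = Σ e^(−Eᵢ/kT) = e^(−0) + e^(−1.173) + e^(−4.362) = 1.000 + 0.3094 + 0.01275 = 1.322.
⟨E⟩ = 0.04021 eV, ⟨E²⟩ = 0.008156 eV².
C_V/k_B = (⟨E²⟩ − ⟨E⟩²)/(kT)² = (0.008156 − 0.001617)/0.01613 = 0.41.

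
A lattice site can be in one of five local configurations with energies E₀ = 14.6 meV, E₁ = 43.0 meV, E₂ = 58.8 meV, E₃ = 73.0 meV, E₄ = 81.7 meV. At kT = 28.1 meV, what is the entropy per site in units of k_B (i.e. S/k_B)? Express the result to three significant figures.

1.24

Eᵢ/kT = 0.51957, 1.5302, 2.0925, 2.5979, 2.9075.
Z = Σ e^(−Eᵢ/kT) = e^(−0.51957) + e^(−1.5302) + e^(−2.0925) + e^(−2.5979) + e^(−2.9075) = 0.59478 + 0.21649 + 0.12338 + 0.074430 + 0.054612 = 1.0637.
⟨E⟩ = Σ EᵢPᵢ = 33.038 meV.
S/k_B = ln Z + ⟨E⟩/kT = ln(1.0637) + 33.038/28.1 = 0.061753 + 1.1757 = 1.24.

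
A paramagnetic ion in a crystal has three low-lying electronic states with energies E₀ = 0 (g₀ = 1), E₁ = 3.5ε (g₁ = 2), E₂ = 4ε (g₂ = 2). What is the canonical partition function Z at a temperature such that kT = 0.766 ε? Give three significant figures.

Z = 1.03

Eᵢ/kT = 0, 4.5692, 5.2219.
Z = Σ gᵢe^(−Eᵢ/kT) = 1·e^(−0) + 2·e^(−4.5692) + 2·e^(−5.2219) = 1.0000 + 0.020732 + 0.010794 = 1.0315.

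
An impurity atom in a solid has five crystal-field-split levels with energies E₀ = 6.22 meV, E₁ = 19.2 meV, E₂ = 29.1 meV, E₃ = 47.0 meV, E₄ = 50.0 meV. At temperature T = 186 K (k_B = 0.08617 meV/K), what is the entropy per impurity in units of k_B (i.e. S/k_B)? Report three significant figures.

k_BT = 0.08617 × 186 K = 16.028 meV.
Eᵢ/kT = 0.38807, 1.1979, 1.8156, 2.9324, 3.1195.
Z = Σ e^(−Eᵢ/kT) = e^(−0.38807) + e^(−1.1979) + e^(−1.8156) + e^(−2.9324) + e^(−3.1195) = 0.67836 + 0.30183 + 0.16274 + 0.053269 + 0.044179 = 1.2404.
⟨E⟩ = Σ EᵢPᵢ = 15.691 meV.
S/k_B = ln Z + ⟨E⟩/kT = ln(1.2404) + 15.691/16.028 = 0.21543 + 0.97897 = 1.19.

1.19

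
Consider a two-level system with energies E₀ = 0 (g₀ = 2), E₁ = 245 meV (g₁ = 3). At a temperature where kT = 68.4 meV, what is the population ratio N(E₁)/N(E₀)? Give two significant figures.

0.042

n₁/n₀ = (g₁/g₀) exp[−(E₁−E₀)/kT] = (3/2) × exp(−(245 meV)/(68.4 meV)) = (3/2) × exp(-3.582) = 0.042.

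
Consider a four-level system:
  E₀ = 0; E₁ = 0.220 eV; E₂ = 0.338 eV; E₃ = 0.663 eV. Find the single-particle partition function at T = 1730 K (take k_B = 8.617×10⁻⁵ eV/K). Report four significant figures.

Z = 1.344

k_BT = 8.617×10⁻⁵ × 1730 K = 0.149074 eV.
Eᵢ/kT = 0, 1.47578, 2.26733, 4.44746.
Z = Σ e^(−Eᵢ/kT) = e^(−0) + e^(−1.47578) + e^(−2.26733) + e^(−4.44746) = 1.00000 + 0.228600 + 0.103588 + 0.0117083 = 1.34390.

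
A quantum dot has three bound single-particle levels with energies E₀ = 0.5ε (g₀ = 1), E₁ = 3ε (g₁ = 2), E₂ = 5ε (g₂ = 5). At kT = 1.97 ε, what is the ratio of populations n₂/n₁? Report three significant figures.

n₂/n₁ = (g₂/g₁) exp[−(E₂−E₁)/kT] = (5/2) × exp(−(2ε)/(1.97ε)) = (5/2) × exp(-1.0152) = 0.906.

0.906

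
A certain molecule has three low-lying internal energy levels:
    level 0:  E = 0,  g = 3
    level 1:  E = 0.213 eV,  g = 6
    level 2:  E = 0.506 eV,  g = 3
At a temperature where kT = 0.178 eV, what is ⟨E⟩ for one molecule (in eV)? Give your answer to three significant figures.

Eᵢ/kT = 0, 1.1966, 2.8427.
Z = Σ gᵢe^(−Eᵢ/kT) = 3·e^(−0) + 6·e^(−1.1966) + 3·e^(−2.8427) = 3.0000 + 1.8133 + 0.17480 = 4.9881.
⟨E⟩ = Σ Eᵢ gᵢe^(−Eᵢ/kT) / Z = (0·3.0000 + 0.213·1.8133 + 0.506·0.17480) / 4.9881 = 0.0952 eV.

0.0952 eV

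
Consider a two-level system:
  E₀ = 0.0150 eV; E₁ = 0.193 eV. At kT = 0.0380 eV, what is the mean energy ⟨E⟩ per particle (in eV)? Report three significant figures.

Eᵢ/kT = 0.39474, 5.0789.
Z = Σ e^(−Eᵢ/kT) = e^(−0.39474) + e^(−5.0789) = 0.67386 + 0.0062268 = 0.68009.
⟨E⟩ = Σ Eᵢ e^(−Eᵢ/kT) / Z = (0.0150·0.67386 + 0.193·0.0062268) / 0.68009 = 0.0166 eV.

0.0166 eV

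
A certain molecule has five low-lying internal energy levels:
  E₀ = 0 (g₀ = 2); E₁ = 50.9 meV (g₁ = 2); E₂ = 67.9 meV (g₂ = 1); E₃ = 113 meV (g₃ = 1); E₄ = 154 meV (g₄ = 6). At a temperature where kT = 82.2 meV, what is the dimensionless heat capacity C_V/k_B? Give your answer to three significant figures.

Eᵢ/kT = 0, 0.61922, 0.82603, 1.3747, 1.8735.
Z = Σ gᵢe^(−Eᵢ/kT) = 2·e^(−0) + 2·e^(−0.61922) + 1·e^(−0.82603) + 1·e^(−1.3747) + 6·e^(−1.8735) = 2.0000 + 1.0767 + 0.43778 + 0.25292 + 0.92151 = 4.6889.
⟨E⟩ = 54.388 meV, ⟨E²⟩ = 6375.0 meV².
C_V/k_B = (⟨E²⟩ − ⟨E⟩²)/(kT)² = (6375.0 − 2958.1)/6756.8 = 0.506.

0.506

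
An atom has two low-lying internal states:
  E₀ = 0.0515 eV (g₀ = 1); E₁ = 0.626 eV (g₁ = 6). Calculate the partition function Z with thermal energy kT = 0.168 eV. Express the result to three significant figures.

Eᵢ/kT = 0.30655, 3.7262.
Z = Σ gᵢe^(−Eᵢ/kT) = 1·e^(−0.30655) + 6·e^(−3.7262) = 0.73598 + 0.14451 = 0.88049.

Z = 0.880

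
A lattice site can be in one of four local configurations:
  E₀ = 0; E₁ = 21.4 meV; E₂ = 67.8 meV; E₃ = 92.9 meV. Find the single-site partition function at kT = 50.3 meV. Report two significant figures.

Eᵢ/kT = 0, 0.4254, 1.348, 1.847.
Z = Σ e^(−Eᵢ/kT) = e^(−0) + e^(−0.4254) + e^(−1.348) + e^(−1.847) = 1.000 + 0.6535 + 0.2598 + 0.1577 = 2.071.

Z = 2.1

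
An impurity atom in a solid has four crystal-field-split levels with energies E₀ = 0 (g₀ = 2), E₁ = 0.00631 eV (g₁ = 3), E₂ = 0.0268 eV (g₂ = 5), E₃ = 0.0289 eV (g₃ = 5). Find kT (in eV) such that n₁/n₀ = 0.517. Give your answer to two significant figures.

n₁/n₀ = (g₁/g₀) exp[−(E₁−E₀)/kT] = 0.517.
⇒ (E₁−E₀)/kT = ln((3/2)/0.517) = ln(2.901) = 1.065.
kT = 0.00631 eV / 1.065 = 0.0059 eV.

0.0059 eV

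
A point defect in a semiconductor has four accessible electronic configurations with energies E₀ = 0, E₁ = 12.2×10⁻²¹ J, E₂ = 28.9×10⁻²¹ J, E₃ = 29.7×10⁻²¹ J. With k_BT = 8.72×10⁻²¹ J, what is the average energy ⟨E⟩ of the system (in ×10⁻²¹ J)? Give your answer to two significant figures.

3.8 ×10⁻²¹ J

Eᵢ/kT = 0, 1.399, 3.314, 3.406.
Z = Σ e^(−Eᵢ/kT) = e^(−0) + e^(−1.399) + e^(−3.314) + e^(−3.406) = 1.000 + 0.2468 + 0.03637 + 0.03317 = 1.316.
⟨E⟩ = Σ Eᵢ e^(−Eᵢ/kT) / Z = (0·1.000 + 12.2·0.2468 + 28.9·0.03637 + 29.7·0.03317) / 1.316 = 3.8 ×10⁻²¹ J.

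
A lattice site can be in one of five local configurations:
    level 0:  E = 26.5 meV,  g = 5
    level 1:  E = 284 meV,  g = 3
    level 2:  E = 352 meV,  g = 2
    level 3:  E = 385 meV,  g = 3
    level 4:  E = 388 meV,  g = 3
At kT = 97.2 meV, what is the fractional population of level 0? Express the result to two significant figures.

Eᵢ/kT = 0.2726, 2.922, 3.621, 3.961, 3.992.
Z = Σ gᵢe^(−Eᵢ/kT) = 5·e^(−0.2726) + 3·e^(−2.922) + 2·e^(−3.621) + 3·e^(−3.961) + 3·e^(−3.992) = 3.807 + 0.1615 + 0.05351 + 0.05713 + 0.05539 = 4.135.
P₀ = g₀ e^(−E₀/kT) / Z = 3.807/4.135 = 0.92.

0.92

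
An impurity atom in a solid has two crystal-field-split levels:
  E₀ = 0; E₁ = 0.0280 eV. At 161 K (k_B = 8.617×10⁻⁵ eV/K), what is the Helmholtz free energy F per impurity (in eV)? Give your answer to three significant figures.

k_BT = 8.617×10⁻⁵ × 161 K = 0.013873 eV.
Eᵢ/kT = 0, 2.0183.
Z = Σ e^(−Eᵢ/kT) = e^(−0) + e^(−2.0183) = 1.0000 + 0.13288 = 1.1329.
F = −kT ln Z = −0.013873 × ln(1.1329) = −0.013873 × 0.12478 = -0.00173 eV.

-0.00173 eV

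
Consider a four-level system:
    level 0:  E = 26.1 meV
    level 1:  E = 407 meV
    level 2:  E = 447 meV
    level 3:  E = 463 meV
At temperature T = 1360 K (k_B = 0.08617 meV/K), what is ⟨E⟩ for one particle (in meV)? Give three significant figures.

k_BT = 0.08617 × 1360 K = 117.19 meV.
Eᵢ/kT = 0.22272, 3.4730, 3.8143, 3.9508.
Z = Σ e^(−Eᵢ/kT) = e^(−0.22272) + e^(−3.4730) + e^(−3.8143) + e^(−3.9508) = 0.80034 + 0.031024 + 0.022053 + 0.019239 = 0.87266.
⟨E⟩ = Σ Eᵢ e^(−Eᵢ/kT) / Z = (26.1·0.80034 + 407·0.031024 + 447·0.022053 + 463·0.019239) / 0.87266 = 59.9 meV.

59.9 meV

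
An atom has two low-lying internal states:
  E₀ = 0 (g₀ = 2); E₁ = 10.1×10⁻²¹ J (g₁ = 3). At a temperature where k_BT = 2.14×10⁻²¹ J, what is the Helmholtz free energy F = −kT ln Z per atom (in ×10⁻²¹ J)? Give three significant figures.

Eᵢ/kT = 0, 4.7196.
Z = Σ gᵢe^(−Eᵢ/kT) = 2·e^(−0) + 3·e^(−4.7196) = 2.0000 + 0.026756 = 2.0268.
F = −kT ln Z = −2.14 × ln(2.0268) = −2.14 × 0.70646 = -1.51 ×10⁻²¹ J.

-1.51 ×10⁻²¹ J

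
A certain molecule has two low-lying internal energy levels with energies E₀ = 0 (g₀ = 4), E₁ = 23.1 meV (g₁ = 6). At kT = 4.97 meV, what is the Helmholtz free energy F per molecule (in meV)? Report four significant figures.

-6.961 meV

Eᵢ/kT = 0, 4.64789.
Z = Σ gᵢe^(−Eᵢ/kT) = 4·e^(−0) + 6·e^(−4.64789) = 4.00000 + 0.0574908 = 4.05749.
F = −kT ln Z = −4.97 × ln(4.05749) = −4.97 × 1.40056 = -6.961 meV.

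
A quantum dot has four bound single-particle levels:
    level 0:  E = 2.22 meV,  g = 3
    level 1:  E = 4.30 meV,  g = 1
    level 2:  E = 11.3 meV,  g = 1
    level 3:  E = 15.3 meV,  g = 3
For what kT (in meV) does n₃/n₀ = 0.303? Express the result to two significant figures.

n₃/n₀ = (g₃/g₀) exp[−(E₃−E₀)/kT] = 0.303.
⇒ (E₃−E₀)/kT = ln((3/3)/0.303) = ln(3.300) = 1.194.
kT = 13.08 meV / 1.194 = 11 meV.

11 meV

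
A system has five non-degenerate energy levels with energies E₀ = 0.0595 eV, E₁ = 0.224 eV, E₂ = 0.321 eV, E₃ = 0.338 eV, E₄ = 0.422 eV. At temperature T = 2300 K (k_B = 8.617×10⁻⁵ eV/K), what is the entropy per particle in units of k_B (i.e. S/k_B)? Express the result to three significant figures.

k_BT = 8.617×10⁻⁵ × 2300 K = 0.19819 eV.
Eᵢ/kT = 0.30022, 1.1302, 1.6197, 1.7054, 2.1293.
Z = Σ e^(−Eᵢ/kT) = e^(−0.30022) + e^(−1.1302) + e^(−1.6197) + e^(−1.7054) + e^(−2.1293) = 0.74066 + 0.32297 + 0.19796 + 0.18170 + 0.11892 = 1.5622.
⟨E⟩ = Σ EᵢPᵢ = 0.18663 eV.
S/k_B = ln Z + ⟨E⟩/kT = ln(1.5622) + 0.18663/0.19819 = 0.44610 + 0.94167 = 1.39.

1.39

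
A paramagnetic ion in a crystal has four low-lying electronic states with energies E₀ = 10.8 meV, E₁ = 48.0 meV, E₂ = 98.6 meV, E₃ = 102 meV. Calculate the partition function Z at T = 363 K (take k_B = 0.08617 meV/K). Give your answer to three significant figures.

Z = 1.00

k_BT = 0.08617 × 363 K = 31.280 meV.
Eᵢ/kT = 0.34527, 1.5345, 3.1522, 3.2609.
Z = Σ e^(−Eᵢ/kT) = e^(−0.34527) + e^(−1.5345) + e^(−3.1522) + e^(−3.2609) = 0.70803 + 0.21556 + 0.042758 + 0.038354 = 1.0047.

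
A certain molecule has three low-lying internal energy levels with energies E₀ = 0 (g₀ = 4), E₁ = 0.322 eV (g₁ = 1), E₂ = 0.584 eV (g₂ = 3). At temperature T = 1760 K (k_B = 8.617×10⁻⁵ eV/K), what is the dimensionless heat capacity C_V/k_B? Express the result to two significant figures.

k_BT = 8.617×10⁻⁵ × 1760 K = 0.1517 eV.
Eᵢ/kT = 0, 2.123, 3.850.
Z = Σ gᵢe^(−Eᵢ/kT) = 4·e^(−0) + 1·e^(−2.123) + 3·e^(−3.850) = 4.000 + 0.1197 + 0.06384 = 4.184.
⟨E⟩ = 0.01812 eV, ⟨E²⟩ = 0.008170 eV².
C_V/k_B = (⟨E²⟩ − ⟨E⟩²)/(kT)² = (0.008170 − 0.0003283)/0.02301 = 0.34.

0.34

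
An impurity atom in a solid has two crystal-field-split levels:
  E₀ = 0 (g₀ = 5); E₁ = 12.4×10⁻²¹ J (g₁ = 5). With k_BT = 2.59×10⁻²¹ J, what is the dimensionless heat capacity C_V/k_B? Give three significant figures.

0.188

Eᵢ/kT = 0, 4.7876.
Z = Σ gᵢe^(−Eᵢ/kT) = 5·e^(−0) + 5·e^(−4.7876) = 5.0000 + 0.041662 = 5.0417.
⟨E⟩ = 0.10247, ⟨E²⟩ = 1.2706.
C_V/k_B = (⟨E²⟩ − ⟨E⟩²)/(kT)² = (1.2706 − 0.010500)/6.7081 = 0.188.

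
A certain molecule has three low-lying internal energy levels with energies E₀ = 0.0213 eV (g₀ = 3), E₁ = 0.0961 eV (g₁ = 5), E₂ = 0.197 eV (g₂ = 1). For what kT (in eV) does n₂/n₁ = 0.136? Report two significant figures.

n₂/n₁ = (g₂/g₁) exp[−(E₂−E₁)/kT] = 0.136.
⇒ (E₂−E₁)/kT = ln((1/5)/0.136) = ln(1.471) = 0.3859.
kT = 0.1009 eV / 0.3859 = 0.26 eV.

0.26 eV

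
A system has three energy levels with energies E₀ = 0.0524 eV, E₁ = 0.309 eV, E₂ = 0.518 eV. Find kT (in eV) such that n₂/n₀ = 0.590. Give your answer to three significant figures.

n₂/n₀ = exp[−(E₂−E₀)/kT] = 0.590.
⇒ (E₂−E₀)/kT = ln(1/0.590) = ln(1.6949) = 0.52762.
kT = 0.4656 eV / 0.52762 = 0.882 eV.

0.882 eV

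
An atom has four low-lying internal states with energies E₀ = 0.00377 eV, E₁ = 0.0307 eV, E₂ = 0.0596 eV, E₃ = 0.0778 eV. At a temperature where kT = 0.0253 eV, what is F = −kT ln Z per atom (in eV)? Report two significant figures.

Eᵢ/kT = 0.1490, 1.213, 2.356, 3.075.
Z = Σ e^(−Eᵢ/kT) = e^(−0.1490) + e^(−1.213) + e^(−2.356) + e^(−3.075) = 0.8616 + 0.2973 + 0.09480 + 0.04619 = 1.300.
F = −kT ln Z = −0.0253 × ln(1.300) = −0.0253 × 0.2624 = -0.0066 eV.

-0.0066 eV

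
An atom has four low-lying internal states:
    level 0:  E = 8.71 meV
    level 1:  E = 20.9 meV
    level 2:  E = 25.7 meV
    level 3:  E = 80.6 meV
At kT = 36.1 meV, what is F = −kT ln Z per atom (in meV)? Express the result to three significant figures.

Eᵢ/kT = 0.24127, 0.57895, 0.71191, 2.2327.
Z = Σ e^(−Eᵢ/kT) = e^(−0.24127) + e^(−0.57895) + e^(−0.71191) + e^(−2.2327) = 0.78563 + 0.56049 + 0.49071 + 0.10724 = 1.9441.
F = −kT ln Z = −36.1 × ln(1.9441) = −36.1 × 0.66480 = -24.0 meV.

-24.0 meV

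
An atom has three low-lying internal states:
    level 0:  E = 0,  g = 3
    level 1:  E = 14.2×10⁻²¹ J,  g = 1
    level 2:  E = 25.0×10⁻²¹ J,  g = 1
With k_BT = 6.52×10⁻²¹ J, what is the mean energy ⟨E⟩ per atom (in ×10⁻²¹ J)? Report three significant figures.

0.685 ×10⁻²¹ J

Eᵢ/kT = 0, 2.1779, 3.8344.
Z = Σ gᵢe^(−Eᵢ/kT) = 3·e^(−0) + 1·e^(−2.1779) + 1·e^(−3.8344) = 3.0000 + 0.11328 + 0.021614 = 3.1349.
⟨E⟩ = Σ Eᵢ gᵢe^(−Eᵢ/kT) / Z = (0·3.0000 + 14.2·0.11328 + 25.0·0.021614) / 3.1349 = 0.685 ×10⁻²¹ J.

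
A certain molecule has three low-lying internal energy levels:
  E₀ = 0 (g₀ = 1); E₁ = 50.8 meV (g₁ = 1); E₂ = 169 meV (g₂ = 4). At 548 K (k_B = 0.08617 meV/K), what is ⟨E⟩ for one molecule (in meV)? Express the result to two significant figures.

k_BT = 0.08617 × 548 K = 47.22 meV.
Eᵢ/kT = 0, 1.076, 3.579.
Z = Σ gᵢe^(−Eᵢ/kT) = 1·e^(−0) + 1·e^(−1.076) + 4·e^(−3.579) = 1.000 + 0.3410 + 0.1116 = 1.453.
⟨E⟩ = Σ Eᵢ gᵢe^(−Eᵢ/kT) / Z = (0·1.000 + 50.8·0.3410 + 169·0.1116) / 1.453 = 25 meV.

25 meV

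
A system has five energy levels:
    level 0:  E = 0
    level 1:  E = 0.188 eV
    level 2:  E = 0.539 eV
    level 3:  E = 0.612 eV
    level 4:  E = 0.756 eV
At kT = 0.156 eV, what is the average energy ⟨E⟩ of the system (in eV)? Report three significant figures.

0.0673 eV

Eᵢ/kT = 0, 1.2051, 3.4551, 3.9231, 4.8462.
Z = Σ e^(−Eᵢ/kT) = e^(−0) + e^(−1.2051) + e^(−3.4551) + e^(−3.9231) + e^(−4.8462) = 1.0000 + 0.29966 + 0.031584 + 0.019780 + 0.0078582 = 1.3589.
⟨E⟩ = Σ Eᵢ e^(−Eᵢ/kT) / Z = (0·1.0000 + 0.188·0.29966 + 0.539·0.031584 + 0.612·0.019780 + 0.756·0.0078582) / 1.3589 = 0.0673 eV.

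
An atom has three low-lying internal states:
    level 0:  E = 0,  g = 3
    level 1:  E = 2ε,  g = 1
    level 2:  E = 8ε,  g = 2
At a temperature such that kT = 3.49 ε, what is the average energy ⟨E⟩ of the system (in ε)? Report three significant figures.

Eᵢ/kT = 0, 0.57307, 2.2923.
Z = Σ gᵢe^(−Eᵢ/kT) = 3·e^(−0) + 1·e^(−0.57307) + 2·e^(−2.2923) = 3.0000 + 0.56379 + 0.20207 = 3.7659.
⟨E⟩ = Σ Eᵢ gᵢe^(−Eᵢ/kT) / Z = (0·3.0000 + 2·0.56379 + 8·0.20207) / 3.7659 = 0.729 ε.

0.729 ε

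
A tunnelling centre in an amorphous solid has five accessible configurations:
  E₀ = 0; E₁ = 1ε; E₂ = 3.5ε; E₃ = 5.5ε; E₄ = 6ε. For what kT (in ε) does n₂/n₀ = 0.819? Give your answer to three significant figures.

n₂/n₀ = exp[−(E₂−E₀)/kT] = 0.819.
⇒ (E₂−E₀)/kT = ln(1/0.819) = ln(1.2210) = 0.19967.
kT = 3.5ε / 0.19967 = 17.5 ε.

17.5 ε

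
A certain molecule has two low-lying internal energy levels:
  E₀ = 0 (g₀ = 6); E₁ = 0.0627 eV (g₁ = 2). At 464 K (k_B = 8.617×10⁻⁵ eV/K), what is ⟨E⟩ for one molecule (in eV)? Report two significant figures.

0.0041 eV

k_BT = 8.617×10⁻⁵ × 464 K = 0.03998 eV.
Eᵢ/kT = 0, 1.568.
Z = Σ gᵢe^(−Eᵢ/kT) = 6·e^(−0) + 2·e^(−1.568) = 6.000 + 0.4169 = 6.417.
⟨E⟩ = Σ Eᵢ gᵢe^(−Eᵢ/kT) / Z = (0·6.000 + 0.0627·0.4169) / 6.417 = 0.0041 eV.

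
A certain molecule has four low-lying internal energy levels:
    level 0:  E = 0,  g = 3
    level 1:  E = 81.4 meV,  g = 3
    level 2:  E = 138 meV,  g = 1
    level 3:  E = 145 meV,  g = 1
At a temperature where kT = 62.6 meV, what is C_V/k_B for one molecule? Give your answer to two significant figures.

0.46

Eᵢ/kT = 0, 1.300, 2.204, 2.316.
Z = Σ gᵢe^(−Eᵢ/kT) = 3·e^(−0) + 3·e^(−1.300) + 1·e^(−2.204) + 1·e^(−2.316) = 3.000 + 0.8176 + 0.1104 + 0.09867 = 4.027.
⟨E⟩ = 23.86 meV, ⟨E²⟩ = 2383 meV².
C_V/k_B = (⟨E²⟩ − ⟨E⟩²)/(kT)² = (2383 − 569.3)/3919 = 0.46.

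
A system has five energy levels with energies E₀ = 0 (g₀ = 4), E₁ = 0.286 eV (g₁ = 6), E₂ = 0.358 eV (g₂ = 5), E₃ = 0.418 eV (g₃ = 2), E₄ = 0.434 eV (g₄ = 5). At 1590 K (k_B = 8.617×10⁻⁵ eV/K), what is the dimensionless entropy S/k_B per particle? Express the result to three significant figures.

k_BT = 8.617×10⁻⁵ × 1590 K = 0.13701 eV.
Eᵢ/kT = 0, 2.0874, 2.6129, 3.0509, 3.1677.
Z = Σ gᵢe^(−Eᵢ/kT) = 4·e^(−0) + 6·e^(−2.0874) + 5·e^(−2.6129) + 2·e^(−3.0509) + 5·e^(−3.1677) = 4.0000 + 0.74405 + 0.36661 + 0.094633 + 0.21050 = 5.4158.
⟨E⟩ = Σ EᵢPᵢ = 0.087699 eV.
S/k_B = ln Z + ⟨E⟩/kT = ln(5.4158) + 0.087699/0.13701 = 1.6893 + 0.64009 = 2.33.

2.33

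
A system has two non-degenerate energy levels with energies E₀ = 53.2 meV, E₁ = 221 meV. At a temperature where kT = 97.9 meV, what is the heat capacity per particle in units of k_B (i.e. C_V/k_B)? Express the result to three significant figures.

0.380

Eᵢ/kT = 0.54341, 2.2574.
Z = Σ e^(−Eᵢ/kT) = e^(−0.54341) + e^(−2.2574) = 0.58076 + 0.10462 = 0.68538.
⟨E⟩ = 78.814 meV, ⟨E²⟩ = 9853.6 meV².
C_V/k_B = (⟨E²⟩ − ⟨E⟩²)/(kT)² = (9853.6 − 6211.6)/9584.4 = 0.380.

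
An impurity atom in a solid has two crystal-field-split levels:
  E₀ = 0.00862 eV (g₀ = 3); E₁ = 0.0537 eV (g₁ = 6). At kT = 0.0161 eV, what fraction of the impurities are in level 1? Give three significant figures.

0.108

Eᵢ/kT = 0.53540, 3.3354.
Z = Σ gᵢe^(−Eᵢ/kT) = 3·e^(−0.53540) + 6·e^(−3.3354) = 1.7563 + 0.21360 = 1.9699.
P₁ = g₁ e^(−E₁/kT) / Z = 0.21360/1.9699 = 0.108.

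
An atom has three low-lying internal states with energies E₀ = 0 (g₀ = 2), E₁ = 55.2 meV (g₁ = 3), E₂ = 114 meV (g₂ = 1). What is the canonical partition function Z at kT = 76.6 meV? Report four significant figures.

Eᵢ/kT = 0, 0.720627, 1.48825.
Z = Σ gᵢe^(−Eᵢ/kT) = 2·e^(−0) + 3·e^(−0.720627) + 1·e^(−1.48825) = 2.00000 + 1.45934 + 0.225767 = 3.68511.

Z = 3.685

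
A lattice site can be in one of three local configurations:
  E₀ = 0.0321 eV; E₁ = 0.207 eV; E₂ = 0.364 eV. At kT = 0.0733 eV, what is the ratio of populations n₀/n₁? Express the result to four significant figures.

10.87

n₀/n₁ = exp[−(E₀−E₁)/kT] = exp(−(-0.1749 eV)/(0.0733 eV)) = exp(2.38608) = 10.87.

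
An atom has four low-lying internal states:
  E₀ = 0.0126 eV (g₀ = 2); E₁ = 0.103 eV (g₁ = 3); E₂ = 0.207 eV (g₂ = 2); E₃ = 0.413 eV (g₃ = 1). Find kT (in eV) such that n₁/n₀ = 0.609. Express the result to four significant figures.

0.1003 eV

n₁/n₀ = (g₁/g₀) exp[−(E₁−E₀)/kT] = 0.609.
⇒ (E₁−E₀)/kT = ln((3/2)/0.609) = ln(2.46305) = 0.901400.
kT = 0.0904 eV / 0.901400 = 0.1003 eV.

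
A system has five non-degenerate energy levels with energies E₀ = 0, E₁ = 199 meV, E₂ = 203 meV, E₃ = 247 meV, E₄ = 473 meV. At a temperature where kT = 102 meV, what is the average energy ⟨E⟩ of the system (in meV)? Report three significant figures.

Eᵢ/kT = 0, 1.9510, 1.9902, 2.4216, 4.6373.
Z = Σ e^(−Eᵢ/kT) = e^(−0) + e^(−1.9510) + e^(−1.9902) + e^(−2.4216) + e^(−4.6373) = 1.0000 + 0.14213 + 0.13667 + 0.088779 + 0.0096838 = 1.3773.
⟨E⟩ = Σ Eᵢ e^(−Eᵢ/kT) / Z = (0·1.0000 + 199·0.14213 + 203·0.13667 + 247·0.088779 + 473·0.0096838) / 1.3773 = 59.9 meV.

59.9 meV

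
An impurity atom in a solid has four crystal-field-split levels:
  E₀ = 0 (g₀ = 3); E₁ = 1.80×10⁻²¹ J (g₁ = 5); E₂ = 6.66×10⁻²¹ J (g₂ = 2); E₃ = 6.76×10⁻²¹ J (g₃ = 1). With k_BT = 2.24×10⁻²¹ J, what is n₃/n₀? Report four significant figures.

0.01630

n₃/n₀ = (g₃/g₀) exp[−(E₃−E₀)/kT] = (1/3) × exp(−(6.76 ×10⁻²¹ J)/(2.24 ×10⁻²¹ J)) = (1/3) × exp(-3.01786) = 0.01630.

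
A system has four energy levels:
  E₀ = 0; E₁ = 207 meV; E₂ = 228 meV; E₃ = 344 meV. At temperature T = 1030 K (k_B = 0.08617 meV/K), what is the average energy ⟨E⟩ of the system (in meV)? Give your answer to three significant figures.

k_BT = 0.08617 × 1030 K = 88.755 meV.
Eᵢ/kT = 0, 2.3323, 2.5689, 3.8758.
Z = Σ e^(−Eᵢ/kT) = e^(−0) + e^(−2.3323) + e^(−2.5689) + e^(−3.8758) = 1.0000 + 0.097072 + 0.076620 + 0.020738 = 1.1944.
⟨E⟩ = Σ Eᵢ e^(−Eᵢ/kT) / Z = (0·1.0000 + 207·0.097072 + 228·0.076620 + 344·0.020738) / 1.1944 = 37.4 meV.

37.4 meV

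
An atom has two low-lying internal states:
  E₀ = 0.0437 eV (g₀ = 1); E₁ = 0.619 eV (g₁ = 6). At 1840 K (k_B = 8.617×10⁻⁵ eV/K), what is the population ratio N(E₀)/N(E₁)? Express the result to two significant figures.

k_BT = 8.617×10⁻⁵ × 1840 K = 0.1586 eV.
n₀/n₁ = (g₀/g₁) exp[−(E₀−E₁)/kT] = (1/6) × exp(−(-0.5753 eV)/(0.1586 eV)) = (1/6) × exp(3.627) = 6.3.

6.3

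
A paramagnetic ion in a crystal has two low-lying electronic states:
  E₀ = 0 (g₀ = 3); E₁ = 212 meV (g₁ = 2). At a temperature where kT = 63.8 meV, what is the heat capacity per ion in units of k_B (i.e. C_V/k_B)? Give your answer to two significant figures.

0.25

Eᵢ/kT = 0, 3.323.
Z = Σ gᵢe^(−Eᵢ/kT) = 3·e^(−0) + 2·e^(−3.323) = 3.000 + 0.07209 = 3.072.
⟨E⟩ = 4.975 meV, ⟨E²⟩ = 1055 meV².
C_V/k_B = (⟨E²⟩ − ⟨E⟩²)/(kT)² = (1055 − 24.75)/4070 = 0.25.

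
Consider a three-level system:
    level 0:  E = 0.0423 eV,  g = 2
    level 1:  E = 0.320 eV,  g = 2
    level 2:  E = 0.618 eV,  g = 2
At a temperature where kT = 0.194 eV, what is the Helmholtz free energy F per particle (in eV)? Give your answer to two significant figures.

-0.14 eV

Eᵢ/kT = 0.2180, 1.649, 3.186.
Z = Σ gᵢe^(−Eᵢ/kT) = 2·e^(−0.2180) + 2·e^(−1.649) + 2·e^(−3.186) = 1.608 + 0.3845 + 0.08267 = 2.075.
F = −kT ln Z = −0.194 × ln(2.075) = −0.194 × 0.7300 = -0.14 eV.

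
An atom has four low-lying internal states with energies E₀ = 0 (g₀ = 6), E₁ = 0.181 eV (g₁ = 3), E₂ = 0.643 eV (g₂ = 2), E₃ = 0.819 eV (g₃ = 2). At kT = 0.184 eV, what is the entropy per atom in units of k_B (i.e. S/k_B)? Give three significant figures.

Eᵢ/kT = 0, 0.98370, 3.4946, 4.4511.
Z = Σ gᵢe^(−Eᵢ/kT) = 6·e^(−0) + 3·e^(−0.98370) + 2·e^(−3.4946) + 2·e^(−4.4511) = 6.0000 + 1.1218 + 0.060722 + 0.023331 = 7.2059.
⟨E⟩ = Σ EᵢPᵢ = 0.036248 eV.
S/k_B = ln Z + ⟨E⟩/kT = ln(7.2059) + 0.036248/0.184 = 1.9749 + 0.19700 = 2.17.

2.17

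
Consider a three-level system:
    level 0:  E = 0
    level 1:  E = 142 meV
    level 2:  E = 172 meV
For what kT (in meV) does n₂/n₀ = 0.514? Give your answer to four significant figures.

258.4 meV

n₂/n₀ = exp[−(E₂−E₀)/kT] = 0.514.
⇒ (E₂−E₀)/kT = ln(1/0.514) = ln(1.94553) = 0.665534.
kT = 172 meV / 0.665534 = 258.4 meV.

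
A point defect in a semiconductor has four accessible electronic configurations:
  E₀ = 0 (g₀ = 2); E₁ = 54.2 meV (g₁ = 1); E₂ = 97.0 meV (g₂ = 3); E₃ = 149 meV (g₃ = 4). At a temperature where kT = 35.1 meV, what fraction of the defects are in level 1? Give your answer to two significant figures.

0.087

Eᵢ/kT = 0, 1.544, 2.764, 4.245.
Z = Σ gᵢe^(−Eᵢ/kT) = 2·e^(−0) + 1·e^(−1.544) + 3·e^(−2.764) + 4·e^(−4.245) = 2.000 + 0.2135 + 0.1891 + 0.05734 = 2.460.
P₁ = g₁ e^(−E₁/kT) / Z = 0.2135/2.460 = 0.087.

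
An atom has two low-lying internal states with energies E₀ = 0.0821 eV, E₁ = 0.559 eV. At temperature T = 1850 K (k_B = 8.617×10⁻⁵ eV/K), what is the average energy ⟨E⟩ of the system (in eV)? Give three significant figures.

k_BT = 8.617×10⁻⁵ × 1850 K = 0.15941 eV.
Eᵢ/kT = 0.51502, 3.5067.
Z = Σ e^(−Eᵢ/kT) = e^(−0.51502) + e^(−3.5067) = 0.59749 + 0.029996 = 0.62749.
⟨E⟩ = Σ Eᵢ e^(−Eᵢ/kT) / Z = (0.0821·0.59749 + 0.559·0.029996) / 0.62749 = 0.105 eV.

0.105 eV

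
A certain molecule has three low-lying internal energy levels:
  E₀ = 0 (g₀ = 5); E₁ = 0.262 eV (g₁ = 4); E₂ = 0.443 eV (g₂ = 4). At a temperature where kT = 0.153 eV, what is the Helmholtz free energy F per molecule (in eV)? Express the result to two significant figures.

Eᵢ/kT = 0, 1.712, 2.895.
Z = Σ gᵢe^(−Eᵢ/kT) = 5·e^(−0) + 4·e^(−1.712) + 4·e^(−2.895) = 5.000 + 0.7220 + 0.2212 = 5.943.
F = −kT ln Z = −0.153 × ln(5.943) = −0.153 × 1.782 = -0.27 eV.

-0.27 eV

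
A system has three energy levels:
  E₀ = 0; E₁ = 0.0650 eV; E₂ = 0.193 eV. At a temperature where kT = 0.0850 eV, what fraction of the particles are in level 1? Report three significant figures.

0.297

Eᵢ/kT = 0, 0.76471, 2.2706.
Z = Σ e^(−Eᵢ/kT) = e^(−0) + e^(−0.76471) + e^(−2.2706) = 1.0000 + 0.46547 + 0.10325 = 1.5687.
P₁ = e^(−E₁/kT) / Z = 0.46547/1.5687 = 0.297.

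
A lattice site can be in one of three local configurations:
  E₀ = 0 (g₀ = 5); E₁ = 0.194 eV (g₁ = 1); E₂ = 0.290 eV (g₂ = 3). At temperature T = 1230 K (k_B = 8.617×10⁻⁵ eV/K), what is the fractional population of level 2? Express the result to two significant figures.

0.036

k_BT = 8.617×10⁻⁵ × 1230 K = 0.1060 eV.
Eᵢ/kT = 0, 1.830, 2.736.
Z = Σ gᵢe^(−Eᵢ/kT) = 5·e^(−0) + 1·e^(−1.830) + 3·e^(−2.736) = 5.000 + 0.1604 + 0.1945 = 5.355.
P₂ = g₂ e^(−E₂/kT) / Z = 0.1945/5.355 = 0.036.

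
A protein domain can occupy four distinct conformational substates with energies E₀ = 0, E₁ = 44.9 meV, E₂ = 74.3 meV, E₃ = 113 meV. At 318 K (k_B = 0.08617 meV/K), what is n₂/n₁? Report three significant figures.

0.342

k_BT = 0.08617 × 318 K = 27.402 meV.
n₂/n₁ = exp[−(E₂−E₁)/kT] = exp(−(29.4 meV)/(27.402 meV)) = exp(-1.0729) = 0.342.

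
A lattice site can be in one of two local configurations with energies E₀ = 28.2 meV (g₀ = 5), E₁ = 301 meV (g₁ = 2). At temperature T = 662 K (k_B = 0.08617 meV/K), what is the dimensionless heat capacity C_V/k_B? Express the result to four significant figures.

0.07612

k_BT = 0.08617 × 662 K = 57.0445 meV.
Eᵢ/kT = 0.494351, 5.27658.
Z = Σ gᵢe^(−Eᵢ/kT) = 5·e^(−0.494351) + 2·e^(−5.27658) = 3.04983 + 0.0102198 = 3.06005.
⟨E⟩ = 29.1111 meV, ⟨E²⟩ = 1095.17 meV².
C_V/k_B = (⟨E²⟩ − ⟨E⟩²)/(kT)² = (1095.17 − 847.456)/3254.07 = 0.07612.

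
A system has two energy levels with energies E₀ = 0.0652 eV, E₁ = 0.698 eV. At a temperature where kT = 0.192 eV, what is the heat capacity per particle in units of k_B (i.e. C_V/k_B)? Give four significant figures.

Eᵢ/kT = 0.339583, 3.63542.
Z = Σ e^(−Eᵢ/kT) = e^(−0.339583) + e^(−3.63542) = 0.712067 + 0.0263729 = 0.738440.
⟨E⟩ = 0.0878000 eV, ⟨E²⟩ = 0.0214994 eV².
C_V/k_B = (⟨E²⟩ − ⟨E⟩²)/(kT)² = (0.0214994 − 0.00770884)/0.0368640 = 0.3741.

0.3741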